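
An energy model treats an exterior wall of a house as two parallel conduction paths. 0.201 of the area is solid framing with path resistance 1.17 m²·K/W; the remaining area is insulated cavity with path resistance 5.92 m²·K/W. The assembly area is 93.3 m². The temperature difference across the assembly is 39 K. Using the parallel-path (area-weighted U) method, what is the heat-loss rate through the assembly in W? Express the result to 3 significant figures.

U_eff = 0.799/5.92 + 0.201/1.17 = 0.135 + 0.1718 = 0.3068
R_eff = 1/U_eff = 3.26 m²·K/W
Q = 93.3 × 39 / 3.26 = 1116 W

1120 W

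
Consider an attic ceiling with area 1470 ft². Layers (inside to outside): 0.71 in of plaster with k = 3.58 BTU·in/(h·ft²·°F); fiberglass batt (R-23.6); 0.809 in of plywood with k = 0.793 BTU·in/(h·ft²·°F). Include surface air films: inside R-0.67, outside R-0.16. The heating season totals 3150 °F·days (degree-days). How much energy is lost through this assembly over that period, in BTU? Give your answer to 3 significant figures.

0.71/3.58 = 0.1983
0.809/0.793 = 1.02
R_total = 0.67 + 0.1983 + 23.6 + 1.02 + 0.16 = 25.65 ft²·°F·h/BTU
E = A × HDD × 24 / R = 1470 × 3150 × 24 / 25.65 = 4333000 BTU

4330000 BTU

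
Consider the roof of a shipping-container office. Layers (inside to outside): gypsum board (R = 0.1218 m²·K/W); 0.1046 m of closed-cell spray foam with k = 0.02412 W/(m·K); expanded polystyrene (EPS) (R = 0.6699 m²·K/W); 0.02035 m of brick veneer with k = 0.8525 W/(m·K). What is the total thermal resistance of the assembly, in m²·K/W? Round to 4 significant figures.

5.152 m²·K/W

0.1046/0.02412 = 4.3367
0.02035/0.8525 = 0.023871
R_total = 0.1218 + 4.3367 + 0.6699 + 0.023871 = 5.1522 m²·K/W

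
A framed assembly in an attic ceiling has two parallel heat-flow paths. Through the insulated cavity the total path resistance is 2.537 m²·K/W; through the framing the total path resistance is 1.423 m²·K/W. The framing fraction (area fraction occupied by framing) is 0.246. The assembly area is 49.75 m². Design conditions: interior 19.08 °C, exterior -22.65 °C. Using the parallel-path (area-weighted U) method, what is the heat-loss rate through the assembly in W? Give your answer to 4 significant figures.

U_eff = 0.754/2.537 + 0.246/1.423 = 0.2972 + 0.17287 = 0.47008
R_eff = 1/U_eff = 2.1273 m²·K/W
Q = 49.75 × (19.08 − (-22.65)) / 2.1273 = 975.91 W

975.9 W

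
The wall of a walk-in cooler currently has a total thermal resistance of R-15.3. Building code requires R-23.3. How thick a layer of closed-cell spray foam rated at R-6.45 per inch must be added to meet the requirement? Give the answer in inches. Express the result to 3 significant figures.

1.24 in

ΔR = 23.3 − 15.3 = 8 ft²·°F·h/BTU
L = ΔR / (R/in) = 8/6.45 = 1.24 in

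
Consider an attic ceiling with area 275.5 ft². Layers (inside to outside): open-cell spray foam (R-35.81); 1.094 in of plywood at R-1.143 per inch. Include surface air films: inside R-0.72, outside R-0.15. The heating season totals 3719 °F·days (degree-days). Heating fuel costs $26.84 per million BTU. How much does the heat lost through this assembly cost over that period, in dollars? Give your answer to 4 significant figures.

1.094 × 1.143 = 1.2504
R_total = 0.72 + 35.81 + 1.2504 + 0.15 = 37.93 ft²·°F·h/BTU
E = A × HDD × 24 / R = 275.5 × 3719 × 24 / 37.93 = 648290 BTU
Cost = 648290/10⁶ × 26.84 = $17.4

17.40 dollars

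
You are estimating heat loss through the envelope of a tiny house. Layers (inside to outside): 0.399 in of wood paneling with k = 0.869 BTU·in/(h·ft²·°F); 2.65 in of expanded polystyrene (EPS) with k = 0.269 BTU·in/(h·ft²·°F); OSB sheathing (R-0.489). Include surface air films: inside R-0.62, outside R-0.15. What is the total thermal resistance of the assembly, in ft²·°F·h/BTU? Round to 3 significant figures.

11.6 ft²·°F·h/BTU

0.399/0.869 = 0.4591
2.65/0.269 = 9.851
R_total = 0.62 + 0.4591 + 9.851 + 0.489 + 0.15 = 11.57 ft²·°F·h/BTU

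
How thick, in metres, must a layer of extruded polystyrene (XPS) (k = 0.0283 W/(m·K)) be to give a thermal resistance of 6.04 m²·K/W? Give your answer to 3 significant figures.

L = R·k = 6.04 × 0.0283 = 0.1709 m

0.171 m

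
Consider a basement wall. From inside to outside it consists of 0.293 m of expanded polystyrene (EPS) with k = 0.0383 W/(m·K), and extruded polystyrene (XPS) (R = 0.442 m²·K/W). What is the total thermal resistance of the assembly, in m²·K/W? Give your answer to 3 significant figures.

8.09 m²·K/W

0.293/0.0383 = 7.65
R_total = 7.65 + 0.442 = 8.092 m²·K/W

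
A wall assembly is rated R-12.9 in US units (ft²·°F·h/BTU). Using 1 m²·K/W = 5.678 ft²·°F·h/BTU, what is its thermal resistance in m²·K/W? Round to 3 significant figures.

2.27 m²·K/W

R_SI = 12.9/5.678 = 2.272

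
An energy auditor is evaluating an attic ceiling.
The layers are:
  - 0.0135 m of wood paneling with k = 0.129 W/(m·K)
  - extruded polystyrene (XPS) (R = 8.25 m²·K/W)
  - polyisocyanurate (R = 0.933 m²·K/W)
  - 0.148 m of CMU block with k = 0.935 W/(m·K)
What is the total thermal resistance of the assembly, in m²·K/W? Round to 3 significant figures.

9.45 m²·K/W

0.0135/0.129 = 0.1047
0.148/0.935 = 0.1583
R_total = 0.1047 + 8.25 + 0.933 + 0.1583 = 9.446 m²·K/W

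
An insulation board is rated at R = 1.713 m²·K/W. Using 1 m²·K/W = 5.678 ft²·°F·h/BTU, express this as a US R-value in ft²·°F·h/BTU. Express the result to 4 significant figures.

R_US = 1.713 × 5.678 = 9.7264

9.726 ft²·°F·h/BTU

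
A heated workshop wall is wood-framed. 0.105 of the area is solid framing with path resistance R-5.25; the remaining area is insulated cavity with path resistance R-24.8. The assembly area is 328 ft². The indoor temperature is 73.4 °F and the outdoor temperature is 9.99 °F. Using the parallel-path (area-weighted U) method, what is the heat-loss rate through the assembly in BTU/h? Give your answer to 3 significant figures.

U_eff = 0.895/24.8 + 0.105/5.25 = 0.03609 + 0.02 = 0.05609
R_eff = 1/U_eff = 17.83 ft²·°F·h/BTU
Q = 328 × (73.4 − 9.99) / 17.83 = 1167 BTU/h

1170 BTU/h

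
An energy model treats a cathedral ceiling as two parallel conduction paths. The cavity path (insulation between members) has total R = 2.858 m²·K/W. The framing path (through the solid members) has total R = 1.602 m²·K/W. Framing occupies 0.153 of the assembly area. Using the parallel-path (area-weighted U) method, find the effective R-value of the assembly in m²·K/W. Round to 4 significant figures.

U_eff = 0.847/2.858 + 0.153/1.602 = 0.29636 + 0.095506 = 0.39187
R_eff = 1/U_eff = 2.5519 m²·K/W

2.552 m²·K/W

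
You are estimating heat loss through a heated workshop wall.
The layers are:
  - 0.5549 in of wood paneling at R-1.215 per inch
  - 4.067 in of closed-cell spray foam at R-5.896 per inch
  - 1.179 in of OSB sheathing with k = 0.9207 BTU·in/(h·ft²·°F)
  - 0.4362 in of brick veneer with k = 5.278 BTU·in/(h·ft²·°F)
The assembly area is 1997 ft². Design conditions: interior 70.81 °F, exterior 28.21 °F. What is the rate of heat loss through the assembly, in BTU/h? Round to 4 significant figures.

3270 BTU/h

0.5549 × 1.215 = 0.6742
4.067 × 5.896 = 23.979
1.179/0.9207 = 1.2805
0.4362/5.278 = 0.082645
R_total = 0.6742 + 23.979 + 1.2805 + 0.082645 = 26.016 ft²·°F·h/BTU
Q = A·ΔT/R = 1997 × (70.81 − 28.21) / 26.016 = 3269.9 BTU/h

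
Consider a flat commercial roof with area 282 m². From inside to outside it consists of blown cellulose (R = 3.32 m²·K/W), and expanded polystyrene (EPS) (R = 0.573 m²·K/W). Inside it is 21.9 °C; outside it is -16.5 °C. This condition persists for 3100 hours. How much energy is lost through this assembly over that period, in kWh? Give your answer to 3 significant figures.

8620 kWh

R_total = 3.32 + 0.573 = 3.893 m²·K/W
Q = 282 × (21.9 − (-16.5)) / 3.893 = 2782 W
E = 2782 W × 3100 h / 1000 = 8623 kWh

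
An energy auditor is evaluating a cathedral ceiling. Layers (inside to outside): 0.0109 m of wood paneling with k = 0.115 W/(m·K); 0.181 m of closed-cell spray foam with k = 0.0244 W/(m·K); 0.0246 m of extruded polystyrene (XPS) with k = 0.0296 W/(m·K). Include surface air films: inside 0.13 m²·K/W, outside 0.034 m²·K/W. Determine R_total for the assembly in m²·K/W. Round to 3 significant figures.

8.51 m²·K/W

0.0109/0.115 = 0.09478
0.181/0.0244 = 7.418
0.0246/0.0296 = 0.8311
R_total = 0.13 + 0.09478 + 7.418 + 0.8311 + 0.034 = 8.508 m²·K/W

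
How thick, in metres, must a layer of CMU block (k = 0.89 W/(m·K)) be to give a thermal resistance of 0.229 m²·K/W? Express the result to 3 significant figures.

0.204 m

L = R·k = 0.229 × 0.89 = 0.2038 m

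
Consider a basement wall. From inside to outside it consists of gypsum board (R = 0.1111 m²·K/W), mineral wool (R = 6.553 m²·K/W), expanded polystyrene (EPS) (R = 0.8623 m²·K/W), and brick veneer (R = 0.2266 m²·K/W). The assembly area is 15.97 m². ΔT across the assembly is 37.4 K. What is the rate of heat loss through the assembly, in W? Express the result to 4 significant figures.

R_total = 0.1111 + 6.553 + 0.8623 + 0.2266 = 7.753 m²·K/W
Q = A·ΔT/R = 15.97 × 37.4 / 7.753 = 77.038 W

77.04 W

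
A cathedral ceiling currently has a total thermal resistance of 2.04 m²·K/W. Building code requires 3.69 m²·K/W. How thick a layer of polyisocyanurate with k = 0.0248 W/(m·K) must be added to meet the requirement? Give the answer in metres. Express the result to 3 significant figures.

0.0409 m

ΔR = 3.69 − 2.04 = 1.65 m²·K/W
L = ΔR × k = 1.65 × 0.0248 = 0.04092 m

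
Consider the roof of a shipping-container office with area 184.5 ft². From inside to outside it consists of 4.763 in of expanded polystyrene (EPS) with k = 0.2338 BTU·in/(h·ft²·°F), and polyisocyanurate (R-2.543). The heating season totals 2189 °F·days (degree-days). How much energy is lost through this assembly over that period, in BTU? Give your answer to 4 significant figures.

4.763/0.2338 = 20.372
R_total = 20.372 + 2.543 = 22.915 ft²·°F·h/BTU
E = A × HDD × 24 / R = 184.5 × 2189 × 24 / 22.915 = 422990 BTU

423000 BTU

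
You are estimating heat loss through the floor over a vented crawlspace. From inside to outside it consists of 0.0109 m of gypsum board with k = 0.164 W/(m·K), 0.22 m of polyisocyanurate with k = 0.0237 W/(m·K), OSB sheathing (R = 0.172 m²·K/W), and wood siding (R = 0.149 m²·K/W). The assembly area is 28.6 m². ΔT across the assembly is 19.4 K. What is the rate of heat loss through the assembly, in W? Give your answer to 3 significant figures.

57.4 W

0.0109/0.164 = 0.06646
0.22/0.0237 = 9.283
R_total = 0.06646 + 9.283 + 0.172 + 0.149 = 9.67 m²·K/W
Q = A·ΔT/R = 28.6 × 19.4 / 9.67 = 57.38 W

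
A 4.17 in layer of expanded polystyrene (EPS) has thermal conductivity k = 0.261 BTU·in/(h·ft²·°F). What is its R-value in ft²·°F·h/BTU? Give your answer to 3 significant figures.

16.0 ft²·°F·h/BTU

R = L/k = 4.17/0.261 = 15.98 ft²·°F·h/BTU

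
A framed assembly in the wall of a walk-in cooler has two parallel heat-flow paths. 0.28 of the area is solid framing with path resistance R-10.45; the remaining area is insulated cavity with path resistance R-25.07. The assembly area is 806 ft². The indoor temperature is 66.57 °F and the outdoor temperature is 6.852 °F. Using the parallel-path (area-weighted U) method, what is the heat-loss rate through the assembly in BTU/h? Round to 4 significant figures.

2672 BTU/h

U_eff = 0.72/25.07 + 0.28/10.45 = 0.02872 + 0.026794 = 0.055514
R_eff = 1/U_eff = 18.014 ft²·°F·h/BTU
Q = 806 × (66.57 − 6.852) / 18.014 = 2672 BTU/h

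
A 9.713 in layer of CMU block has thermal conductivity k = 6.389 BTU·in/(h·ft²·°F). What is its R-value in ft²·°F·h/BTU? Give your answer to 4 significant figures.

1.520 ft²·°F·h/BTU

R = L/k = 9.713/6.389 = 1.5203 ft²·°F·h/BTU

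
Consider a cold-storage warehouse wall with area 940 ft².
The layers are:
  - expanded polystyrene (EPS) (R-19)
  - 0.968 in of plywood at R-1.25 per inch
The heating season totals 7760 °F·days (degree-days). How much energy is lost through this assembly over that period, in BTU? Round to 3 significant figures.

0.968 × 1.25 = 1.21
R_total = 19 + 1.21 = 20.21 ft²·°F·h/BTU
E = A × HDD × 24 / R = 940 × 7760 × 24 / 20.21 = 8662000 BTU

8660000 BTU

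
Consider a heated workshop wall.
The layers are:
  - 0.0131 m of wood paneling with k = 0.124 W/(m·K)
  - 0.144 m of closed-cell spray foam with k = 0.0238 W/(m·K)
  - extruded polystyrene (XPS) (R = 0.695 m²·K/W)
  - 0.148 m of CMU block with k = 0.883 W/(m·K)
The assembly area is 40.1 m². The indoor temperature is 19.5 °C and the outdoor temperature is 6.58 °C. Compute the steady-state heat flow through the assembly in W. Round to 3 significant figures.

0.0131/0.124 = 0.1056
0.144/0.0238 = 6.05
0.148/0.883 = 0.1676
R_total = 0.1056 + 6.05 + 0.695 + 0.1676 = 7.019 m²·K/W
Q = A·ΔT/R = 40.1 × (19.5 − 6.58) / 7.019 = 73.82 W

73.8 W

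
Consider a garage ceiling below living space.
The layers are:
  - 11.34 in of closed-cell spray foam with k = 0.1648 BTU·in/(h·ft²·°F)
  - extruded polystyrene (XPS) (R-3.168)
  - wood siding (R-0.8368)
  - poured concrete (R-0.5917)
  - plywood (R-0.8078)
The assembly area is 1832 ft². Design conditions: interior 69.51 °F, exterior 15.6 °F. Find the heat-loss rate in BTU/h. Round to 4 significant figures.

11.34/0.1648 = 68.811
R_total = 68.811 + 3.168 + 0.8368 + 0.5917 + 0.8078 = 74.215 ft²·°F·h/BTU
Q = A·ΔT/R = 1832 × (69.51 − 15.6) / 74.215 = 1330.8 BTU/h

1331 BTU/h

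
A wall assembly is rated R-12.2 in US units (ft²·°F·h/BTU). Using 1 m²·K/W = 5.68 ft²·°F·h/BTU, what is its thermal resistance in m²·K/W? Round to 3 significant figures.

R_SI = 12.2/5.68 = 2.148

2.15 m²·K/W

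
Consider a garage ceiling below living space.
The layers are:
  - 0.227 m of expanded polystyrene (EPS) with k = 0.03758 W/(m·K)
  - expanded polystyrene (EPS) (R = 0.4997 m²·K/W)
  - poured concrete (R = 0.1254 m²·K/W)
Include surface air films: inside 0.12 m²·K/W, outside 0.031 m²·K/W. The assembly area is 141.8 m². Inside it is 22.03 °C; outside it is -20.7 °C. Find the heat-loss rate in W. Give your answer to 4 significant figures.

888.9 W

0.227/0.03758 = 6.0404
R_total = 0.12 + 6.0404 + 0.4997 + 0.1254 + 0.031 = 6.8165 m²·K/W
Q = A·ΔT/R = 141.8 × (22.03 − (-20.7)) / 6.8165 = 888.88 W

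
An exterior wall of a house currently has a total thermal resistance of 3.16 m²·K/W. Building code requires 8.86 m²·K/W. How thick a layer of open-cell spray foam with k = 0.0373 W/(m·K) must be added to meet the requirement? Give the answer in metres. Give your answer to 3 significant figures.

ΔR = 8.86 − 3.16 = 5.7 m²·K/W
L = ΔR × k = 5.7 × 0.0373 = 0.2126 m

0.213 m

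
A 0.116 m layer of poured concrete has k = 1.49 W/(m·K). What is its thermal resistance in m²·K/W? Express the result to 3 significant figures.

R = L/k = 0.116/1.49 = 0.07785 m²·K/W

0.0779 m²·K/W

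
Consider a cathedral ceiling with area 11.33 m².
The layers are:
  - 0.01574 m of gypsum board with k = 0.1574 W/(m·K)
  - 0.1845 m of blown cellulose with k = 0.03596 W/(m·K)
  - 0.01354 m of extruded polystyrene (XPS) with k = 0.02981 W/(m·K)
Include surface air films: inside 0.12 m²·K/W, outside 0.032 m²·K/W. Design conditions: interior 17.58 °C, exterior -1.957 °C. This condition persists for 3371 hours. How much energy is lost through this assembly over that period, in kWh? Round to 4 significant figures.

127.8 kWh

0.01574/0.1574 = 0.1
0.1845/0.03596 = 5.1307
0.01354/0.02981 = 0.45421
R_total = 0.12 + 0.1 + 5.1307 + 0.45421 + 0.032 = 5.8369 m²·K/W
Q = 11.33 × (17.58 − (-1.957)) / 5.8369 = 37.923 W
E = 37.923 W × 3371 h / 1000 = 127.84 kWh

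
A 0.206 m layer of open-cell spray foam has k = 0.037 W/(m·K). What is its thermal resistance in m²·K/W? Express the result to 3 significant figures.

5.57 m²·K/W

R = L/k = 0.206/0.037 = 5.568 m²·K/W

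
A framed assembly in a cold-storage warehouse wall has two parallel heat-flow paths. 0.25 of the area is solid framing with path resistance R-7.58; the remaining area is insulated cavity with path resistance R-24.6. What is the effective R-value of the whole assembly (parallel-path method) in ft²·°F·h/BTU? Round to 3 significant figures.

U_eff = 0.75/24.6 + 0.25/7.58 = 0.03049 + 0.03298 = 0.06347
R_eff = 1/U_eff = 15.76 ft²·°F·h/BTU

15.8 ft²·°F·h/BTU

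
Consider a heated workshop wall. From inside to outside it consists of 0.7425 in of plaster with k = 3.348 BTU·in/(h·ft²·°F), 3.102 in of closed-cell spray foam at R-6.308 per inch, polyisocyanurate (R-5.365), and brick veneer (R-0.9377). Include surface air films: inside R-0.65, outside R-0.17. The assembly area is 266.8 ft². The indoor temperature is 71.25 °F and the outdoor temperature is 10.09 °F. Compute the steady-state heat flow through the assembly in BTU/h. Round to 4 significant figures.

606.3 BTU/h

0.7425/3.348 = 0.22177
3.102 × 6.308 = 19.567
R_total = 0.65 + 0.22177 + 19.567 + 5.365 + 0.9377 + 0.17 = 26.912 ft²·°F·h/BTU
Q = A·ΔT/R = 266.8 × (71.25 − 10.09) / 26.912 = 606.33 BTU/h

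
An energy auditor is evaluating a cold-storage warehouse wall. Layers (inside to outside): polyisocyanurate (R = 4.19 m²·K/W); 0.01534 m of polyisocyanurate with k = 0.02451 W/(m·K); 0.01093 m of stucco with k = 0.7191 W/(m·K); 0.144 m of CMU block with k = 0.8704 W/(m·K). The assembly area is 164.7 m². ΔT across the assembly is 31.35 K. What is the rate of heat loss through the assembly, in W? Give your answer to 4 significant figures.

0.01534/0.02451 = 0.62587
0.01093/0.7191 = 0.0152
0.144/0.8704 = 0.16544
R_total = 4.19 + 0.62587 + 0.0152 + 0.16544 = 4.9965 m²·K/W
Q = A·ΔT/R = 164.7 × 31.35 / 4.9965 = 1033.4 W

1033 W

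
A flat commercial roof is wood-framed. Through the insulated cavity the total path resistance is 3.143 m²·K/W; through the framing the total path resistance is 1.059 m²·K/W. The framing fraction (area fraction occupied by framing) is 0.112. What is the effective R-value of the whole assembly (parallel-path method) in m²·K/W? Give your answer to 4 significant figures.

2.575 m²·K/W

U_eff = 0.888/3.143 + 0.112/1.059 = 0.28253 + 0.10576 = 0.38829
R_eff = 1/U_eff = 2.5754 m²·K/W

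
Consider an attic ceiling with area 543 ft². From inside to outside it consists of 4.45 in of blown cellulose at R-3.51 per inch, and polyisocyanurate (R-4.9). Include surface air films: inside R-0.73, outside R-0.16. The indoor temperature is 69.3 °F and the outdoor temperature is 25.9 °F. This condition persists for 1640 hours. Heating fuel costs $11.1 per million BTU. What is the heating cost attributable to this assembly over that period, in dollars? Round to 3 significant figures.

20.0 dollars

4.45 × 3.51 = 15.62
R_total = 0.73 + 15.62 + 4.9 + 0.16 = 21.41 ft²·°F·h/BTU
Q = 543 × (69.3 − 25.9) / 21.41 = 1101 BTU/h
E = 1101 × 1640 = 1805000 BTU
Cost = 1805000/10⁶ × 11.1 = $20.04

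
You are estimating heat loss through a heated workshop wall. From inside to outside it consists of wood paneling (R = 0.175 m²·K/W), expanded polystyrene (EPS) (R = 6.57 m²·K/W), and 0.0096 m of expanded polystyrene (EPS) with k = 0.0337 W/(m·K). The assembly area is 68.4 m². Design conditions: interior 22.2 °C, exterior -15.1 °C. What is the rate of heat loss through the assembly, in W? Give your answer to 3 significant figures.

0.0096/0.0337 = 0.2849
R_total = 0.175 + 6.57 + 0.2849 = 7.03 m²·K/W
Q = A·ΔT/R = 68.4 × (22.2 − (-15.1)) / 7.03 = 362.9 W

363 W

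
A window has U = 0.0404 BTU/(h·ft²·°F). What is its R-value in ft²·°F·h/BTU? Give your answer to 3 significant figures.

24.8 ft²·°F·h/BTU

R = 1/U = 1/0.0404 = 24.75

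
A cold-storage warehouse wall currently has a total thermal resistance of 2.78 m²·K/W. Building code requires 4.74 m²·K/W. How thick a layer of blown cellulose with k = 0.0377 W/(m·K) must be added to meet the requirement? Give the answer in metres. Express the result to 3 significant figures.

0.0739 m

ΔR = 4.74 − 2.78 = 1.96 m²·K/W
L = ΔR × k = 1.96 × 0.0377 = 0.07389 m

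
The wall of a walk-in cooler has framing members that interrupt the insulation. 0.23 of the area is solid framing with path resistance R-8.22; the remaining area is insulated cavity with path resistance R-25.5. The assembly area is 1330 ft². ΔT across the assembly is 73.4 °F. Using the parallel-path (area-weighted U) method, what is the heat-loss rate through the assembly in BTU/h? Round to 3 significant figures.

U_eff = 0.77/25.5 + 0.23/8.22 = 0.0302 + 0.02798 = 0.05818
R_eff = 1/U_eff = 17.19 ft²·°F·h/BTU
Q = 1330 × 73.4 / 17.19 = 5679 BTU/h

5680 BTU/h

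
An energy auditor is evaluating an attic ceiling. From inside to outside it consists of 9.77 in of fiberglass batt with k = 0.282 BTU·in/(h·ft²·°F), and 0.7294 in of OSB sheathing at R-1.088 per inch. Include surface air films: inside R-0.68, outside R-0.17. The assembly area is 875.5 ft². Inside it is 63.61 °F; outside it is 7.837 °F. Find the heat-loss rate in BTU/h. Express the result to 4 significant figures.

1346 BTU/h

9.77/0.282 = 34.645
0.7294 × 1.088 = 0.79359
R_total = 0.68 + 34.645 + 0.79359 + 0.17 = 36.289 ft²·°F·h/BTU
Q = A·ΔT/R = 875.5 × (63.61 − 7.837) / 36.289 = 1345.6 BTU/h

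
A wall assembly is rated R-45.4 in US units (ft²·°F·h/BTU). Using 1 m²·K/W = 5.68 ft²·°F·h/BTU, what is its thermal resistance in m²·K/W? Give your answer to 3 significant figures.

7.99 m²·K/W

R_SI = 45.4/5.68 = 7.993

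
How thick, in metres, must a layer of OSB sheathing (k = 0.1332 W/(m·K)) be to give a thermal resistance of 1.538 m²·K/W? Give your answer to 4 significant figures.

L = R·k = 1.538 × 0.1332 = 0.20486 m

0.2049 m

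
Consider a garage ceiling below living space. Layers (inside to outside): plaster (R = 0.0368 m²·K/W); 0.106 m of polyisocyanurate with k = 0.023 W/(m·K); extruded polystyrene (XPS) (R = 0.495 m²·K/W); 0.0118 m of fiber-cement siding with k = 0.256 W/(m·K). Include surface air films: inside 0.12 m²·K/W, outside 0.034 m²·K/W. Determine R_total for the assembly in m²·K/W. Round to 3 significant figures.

0.106/0.023 = 4.609
0.0118/0.256 = 0.04609
R_total = 0.12 + 0.0368 + 4.609 + 0.495 + 0.04609 + 0.034 = 5.341 m²·K/W

5.34 m²·K/W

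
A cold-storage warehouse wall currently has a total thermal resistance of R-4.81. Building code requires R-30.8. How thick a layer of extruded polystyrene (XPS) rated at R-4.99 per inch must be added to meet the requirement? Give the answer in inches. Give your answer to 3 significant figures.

5.21 in

ΔR = 30.8 − 4.81 = 25.99 ft²·°F·h/BTU
L = ΔR / (R/in) = 25.99/4.99 = 5.208 in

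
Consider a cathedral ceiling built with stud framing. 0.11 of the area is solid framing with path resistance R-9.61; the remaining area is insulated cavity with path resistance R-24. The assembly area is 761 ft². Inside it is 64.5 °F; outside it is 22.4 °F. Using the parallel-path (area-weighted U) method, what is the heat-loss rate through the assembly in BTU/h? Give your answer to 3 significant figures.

U_eff = 0.89/24 + 0.11/9.61 = 0.03708 + 0.01145 = 0.04853
R_eff = 1/U_eff = 20.61 ft²·°F·h/BTU
Q = 761 × (64.5 − 22.4) / 20.61 = 1555 BTU/h

1550 BTU/h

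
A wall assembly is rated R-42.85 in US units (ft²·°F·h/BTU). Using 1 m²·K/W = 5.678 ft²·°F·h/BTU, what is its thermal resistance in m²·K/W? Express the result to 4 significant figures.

7.547 m²·K/W

R_SI = 42.85/5.678 = 7.5467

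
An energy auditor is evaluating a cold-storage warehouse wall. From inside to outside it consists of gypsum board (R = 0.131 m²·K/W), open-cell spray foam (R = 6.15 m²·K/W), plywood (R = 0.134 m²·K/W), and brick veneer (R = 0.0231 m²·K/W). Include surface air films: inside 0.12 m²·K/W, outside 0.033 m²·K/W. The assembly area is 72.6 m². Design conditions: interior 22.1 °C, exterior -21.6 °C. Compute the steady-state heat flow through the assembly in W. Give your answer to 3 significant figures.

R_total = 0.12 + 0.131 + 6.15 + 0.134 + 0.0231 + 0.033 = 6.591 m²·K/W
Q = A·ΔT/R = 72.6 × (22.1 − (-21.6)) / 6.591 = 481.3 W

481 W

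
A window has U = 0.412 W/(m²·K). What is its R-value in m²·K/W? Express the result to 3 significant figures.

2.43 m²·K/W

R = 1/U = 1/0.412 = 2.427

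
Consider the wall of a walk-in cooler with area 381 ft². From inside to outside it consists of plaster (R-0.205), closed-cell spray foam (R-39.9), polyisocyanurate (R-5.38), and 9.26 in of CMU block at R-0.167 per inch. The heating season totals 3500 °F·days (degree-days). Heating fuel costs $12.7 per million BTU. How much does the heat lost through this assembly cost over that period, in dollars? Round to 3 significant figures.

8.64 dollars

9.26 × 0.167 = 1.546
R_total = 0.205 + 39.9 + 5.38 + 1.546 = 47.03 ft²·°F·h/BTU
E = A × HDD × 24 / R = 381 × 3500 × 24 / 47.03 = 680500 BTU
Cost = 680500/10⁶ × 12.7 = $8.642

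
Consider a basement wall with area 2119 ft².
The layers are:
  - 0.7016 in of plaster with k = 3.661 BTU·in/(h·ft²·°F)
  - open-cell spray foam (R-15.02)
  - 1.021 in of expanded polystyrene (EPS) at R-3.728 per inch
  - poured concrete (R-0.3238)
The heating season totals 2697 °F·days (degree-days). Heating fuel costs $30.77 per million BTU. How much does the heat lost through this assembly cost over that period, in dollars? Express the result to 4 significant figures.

218.2 dollars

0.7016/3.661 = 0.19164
1.021 × 3.728 = 3.8063
R_total = 0.19164 + 15.02 + 3.8063 + 0.3238 = 19.342 ft²·°F·h/BTU
E = A × HDD × 24 / R = 2119 × 2697 × 24 / 19.342 = 7091300 BTU
Cost = 7091300/10⁶ × 30.77 = $218.2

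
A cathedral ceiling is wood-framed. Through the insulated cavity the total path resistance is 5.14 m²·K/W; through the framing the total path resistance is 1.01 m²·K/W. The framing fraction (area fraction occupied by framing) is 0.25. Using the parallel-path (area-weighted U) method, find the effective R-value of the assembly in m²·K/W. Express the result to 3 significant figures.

2.54 m²·K/W

U_eff = 0.75/5.14 + 0.25/1.01 = 0.1459 + 0.2475 = 0.3934
R_eff = 1/U_eff = 2.542 m²·K/W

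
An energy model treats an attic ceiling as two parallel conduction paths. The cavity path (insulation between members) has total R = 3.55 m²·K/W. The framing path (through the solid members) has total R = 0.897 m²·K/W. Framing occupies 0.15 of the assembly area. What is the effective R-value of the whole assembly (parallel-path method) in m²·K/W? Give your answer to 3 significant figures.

2.46 m²·K/W

U_eff = 0.85/3.55 + 0.15/0.897 = 0.2394 + 0.1672 = 0.4067
R_eff = 1/U_eff = 2.459 m²·K/W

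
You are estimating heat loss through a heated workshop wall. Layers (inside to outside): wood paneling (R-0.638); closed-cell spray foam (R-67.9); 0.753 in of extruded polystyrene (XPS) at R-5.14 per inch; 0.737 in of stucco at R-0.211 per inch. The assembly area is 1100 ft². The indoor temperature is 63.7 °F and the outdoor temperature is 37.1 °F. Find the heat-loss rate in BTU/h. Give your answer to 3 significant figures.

403 BTU/h

0.753 × 5.14 = 3.87
0.737 × 0.211 = 0.1555
R_total = 0.638 + 67.9 + 3.87 + 0.1555 = 72.56 ft²·°F·h/BTU
Q = A·ΔT/R = 1100 × (63.7 − 37.1) / 72.56 = 403.2 BTU/h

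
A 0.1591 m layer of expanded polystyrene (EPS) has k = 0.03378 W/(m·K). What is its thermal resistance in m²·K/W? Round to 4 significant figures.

R = L/k = 0.1591/0.03378 = 4.7099 m²·K/W

4.710 m²·K/W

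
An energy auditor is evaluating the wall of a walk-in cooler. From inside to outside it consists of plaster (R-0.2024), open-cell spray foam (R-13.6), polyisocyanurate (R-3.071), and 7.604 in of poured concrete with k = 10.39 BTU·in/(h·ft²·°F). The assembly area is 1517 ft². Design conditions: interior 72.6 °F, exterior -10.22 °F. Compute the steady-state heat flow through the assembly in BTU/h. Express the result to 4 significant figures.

7.604/10.39 = 0.73186
R_total = 0.2024 + 13.6 + 3.071 + 0.73186 = 17.605 ft²·°F·h/BTU
Q = A·ΔT/R = 1517 × (72.6 − (-10.22)) / 17.605 = 7136.4 BTU/h

7136 BTU/h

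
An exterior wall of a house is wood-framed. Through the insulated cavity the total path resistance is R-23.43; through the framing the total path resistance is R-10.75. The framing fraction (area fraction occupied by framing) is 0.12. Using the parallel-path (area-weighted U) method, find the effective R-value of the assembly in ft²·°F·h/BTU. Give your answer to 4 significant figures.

20.52 ft²·°F·h/BTU

U_eff = 0.88/23.43 + 0.12/10.75 = 0.037559 + 0.011163 = 0.048721
R_eff = 1/U_eff = 20.525 ft²·°F·h/BTU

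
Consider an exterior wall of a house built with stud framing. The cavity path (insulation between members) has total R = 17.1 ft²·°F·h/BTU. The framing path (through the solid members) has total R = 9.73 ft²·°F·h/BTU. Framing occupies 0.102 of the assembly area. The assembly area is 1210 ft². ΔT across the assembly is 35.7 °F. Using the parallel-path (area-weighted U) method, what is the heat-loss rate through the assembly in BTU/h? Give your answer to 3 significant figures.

U_eff = 0.898/17.1 + 0.102/9.73 = 0.05251 + 0.01048 = 0.063
R_eff = 1/U_eff = 15.87 ft²·°F·h/BTU
Q = 1210 × 35.7 / 15.87 = 2721 BTU/h

2720 BTU/h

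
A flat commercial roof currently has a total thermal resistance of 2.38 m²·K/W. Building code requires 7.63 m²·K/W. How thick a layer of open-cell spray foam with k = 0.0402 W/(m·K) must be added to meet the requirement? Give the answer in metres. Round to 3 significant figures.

0.211 m

ΔR = 7.63 − 2.38 = 5.25 m²·K/W
L = ΔR × k = 5.25 × 0.0402 = 0.211 m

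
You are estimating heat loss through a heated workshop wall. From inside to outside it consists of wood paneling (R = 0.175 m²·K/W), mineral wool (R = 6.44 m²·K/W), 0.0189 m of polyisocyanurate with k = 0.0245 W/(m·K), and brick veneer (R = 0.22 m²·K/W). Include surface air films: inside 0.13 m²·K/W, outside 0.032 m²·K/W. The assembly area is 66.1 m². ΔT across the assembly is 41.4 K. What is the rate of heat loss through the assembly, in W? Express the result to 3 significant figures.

352 W

0.0189/0.0245 = 0.7714
R_total = 0.13 + 0.175 + 6.44 + 0.7714 + 0.22 + 0.032 = 7.768 m²·K/W
Q = A·ΔT/R = 66.1 × 41.4 / 7.768 = 352.3 W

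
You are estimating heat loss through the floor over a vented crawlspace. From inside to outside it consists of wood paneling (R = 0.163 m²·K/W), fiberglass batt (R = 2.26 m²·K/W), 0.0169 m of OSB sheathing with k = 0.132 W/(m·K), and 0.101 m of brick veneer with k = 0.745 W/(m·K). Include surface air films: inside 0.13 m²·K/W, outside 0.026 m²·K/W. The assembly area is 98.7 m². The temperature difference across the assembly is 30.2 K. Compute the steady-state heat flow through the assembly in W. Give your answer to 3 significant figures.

0.0169/0.132 = 0.128
0.101/0.745 = 0.1356
R_total = 0.13 + 0.163 + 2.26 + 0.128 + 0.1356 + 0.026 = 2.843 m²·K/W
Q = A·ΔT/R = 98.7 × 30.2 / 2.843 = 1049 W

1050 W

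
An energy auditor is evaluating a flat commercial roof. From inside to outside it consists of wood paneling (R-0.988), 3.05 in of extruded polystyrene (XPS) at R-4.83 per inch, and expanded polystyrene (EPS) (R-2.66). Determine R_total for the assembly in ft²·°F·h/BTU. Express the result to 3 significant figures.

18.4 ft²·°F·h/BTU

3.05 × 4.83 = 14.73
R_total = 0.988 + 14.73 + 2.66 = 18.38 ft²·°F·h/BTU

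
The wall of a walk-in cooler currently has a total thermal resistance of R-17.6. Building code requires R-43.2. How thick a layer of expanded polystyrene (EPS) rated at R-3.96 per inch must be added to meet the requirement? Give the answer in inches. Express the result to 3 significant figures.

6.46 in

ΔR = 43.2 − 17.6 = 25.6 ft²·°F·h/BTU
L = ΔR / (R/in) = 25.6/3.96 = 6.465 in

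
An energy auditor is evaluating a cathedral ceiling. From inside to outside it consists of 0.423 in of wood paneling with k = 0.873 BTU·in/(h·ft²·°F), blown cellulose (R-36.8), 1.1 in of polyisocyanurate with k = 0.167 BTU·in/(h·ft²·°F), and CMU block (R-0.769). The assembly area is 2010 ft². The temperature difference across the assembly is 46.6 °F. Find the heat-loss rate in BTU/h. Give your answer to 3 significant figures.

0.423/0.873 = 0.4845
1.1/0.167 = 6.587
R_total = 0.4845 + 36.8 + 6.587 + 0.769 = 44.64 ft²·°F·h/BTU
Q = A·ΔT/R = 2010 × 46.6 / 44.64 = 2098 BTU/h

2100 BTU/h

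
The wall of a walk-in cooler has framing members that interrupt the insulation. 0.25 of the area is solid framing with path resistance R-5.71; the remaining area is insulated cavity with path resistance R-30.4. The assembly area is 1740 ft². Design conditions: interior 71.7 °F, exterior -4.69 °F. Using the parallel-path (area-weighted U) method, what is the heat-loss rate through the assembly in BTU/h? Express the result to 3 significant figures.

U_eff = 0.75/30.4 + 0.25/5.71 = 0.02467 + 0.04378 = 0.06845
R_eff = 1/U_eff = 14.61 ft²·°F·h/BTU
Q = 1740 × (71.7 − (-4.69)) / 14.61 = 9099 BTU/h

9100 BTU/h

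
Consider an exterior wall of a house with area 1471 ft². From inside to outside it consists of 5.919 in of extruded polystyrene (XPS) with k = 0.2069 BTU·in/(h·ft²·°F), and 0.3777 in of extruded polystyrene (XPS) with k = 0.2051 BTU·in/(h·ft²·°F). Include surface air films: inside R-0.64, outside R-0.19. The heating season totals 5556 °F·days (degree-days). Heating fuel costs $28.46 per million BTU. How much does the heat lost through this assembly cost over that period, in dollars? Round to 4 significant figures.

5.919/0.2069 = 28.608
0.3777/0.2051 = 1.8415
R_total = 0.64 + 28.608 + 1.8415 + 0.19 = 31.28 ft²·°F·h/BTU
E = A × HDD × 24 / R = 1471 × 5556 × 24 / 31.28 = 6270800 BTU
Cost = 6270800/10⁶ × 28.46 = $178.47

178.5 dollars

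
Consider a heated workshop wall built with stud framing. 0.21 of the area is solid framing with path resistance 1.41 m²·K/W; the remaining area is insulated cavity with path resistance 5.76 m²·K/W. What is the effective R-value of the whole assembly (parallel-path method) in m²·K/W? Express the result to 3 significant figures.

U_eff = 0.79/5.76 + 0.21/1.41 = 0.1372 + 0.1489 = 0.2861
R_eff = 1/U_eff = 3.495 m²·K/W

3.50 m²·K/W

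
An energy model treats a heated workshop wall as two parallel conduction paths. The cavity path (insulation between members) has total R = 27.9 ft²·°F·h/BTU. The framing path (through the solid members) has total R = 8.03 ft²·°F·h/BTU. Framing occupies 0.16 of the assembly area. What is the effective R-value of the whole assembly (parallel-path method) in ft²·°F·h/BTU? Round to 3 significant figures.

20.0 ft²·°F·h/BTU

U_eff = 0.84/27.9 + 0.16/8.03 = 0.03011 + 0.01993 = 0.05003
R_eff = 1/U_eff = 19.99 ft²·°F·h/BTU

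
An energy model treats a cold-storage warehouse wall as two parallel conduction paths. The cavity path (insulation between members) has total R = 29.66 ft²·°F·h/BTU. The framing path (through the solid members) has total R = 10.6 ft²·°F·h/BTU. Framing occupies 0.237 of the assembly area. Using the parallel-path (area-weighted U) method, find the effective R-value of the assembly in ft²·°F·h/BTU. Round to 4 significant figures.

U_eff = 0.763/29.66 + 0.237/10.6 = 0.025725 + 0.022358 = 0.048083
R_eff = 1/U_eff = 20.797 ft²·°F·h/BTU

20.80 ft²·°F·h/BTU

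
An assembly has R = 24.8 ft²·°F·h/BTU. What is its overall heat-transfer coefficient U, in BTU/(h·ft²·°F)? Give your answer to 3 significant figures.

U = 1/R = 1/24.8 = 0.04032

0.0403 BTU/(h·ft²·°F)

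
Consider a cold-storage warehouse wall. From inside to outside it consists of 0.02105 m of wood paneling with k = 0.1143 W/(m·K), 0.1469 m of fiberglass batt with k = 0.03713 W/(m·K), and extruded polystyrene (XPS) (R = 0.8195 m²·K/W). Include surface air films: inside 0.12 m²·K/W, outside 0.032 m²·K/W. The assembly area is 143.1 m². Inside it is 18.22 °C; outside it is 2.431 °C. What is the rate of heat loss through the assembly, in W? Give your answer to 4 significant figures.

0.02105/0.1143 = 0.18416
0.1469/0.03713 = 3.9564
R_total = 0.12 + 0.18416 + 3.9564 + 0.8195 + 0.032 = 5.112 m²·K/W
Q = A·ΔT/R = 143.1 × (18.22 − 2.431) / 5.112 = 441.98 W

442.0 W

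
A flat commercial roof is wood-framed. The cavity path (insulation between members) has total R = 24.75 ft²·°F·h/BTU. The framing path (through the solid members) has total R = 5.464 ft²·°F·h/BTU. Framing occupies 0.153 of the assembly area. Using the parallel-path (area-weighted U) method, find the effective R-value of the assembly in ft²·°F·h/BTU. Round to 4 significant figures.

16.07 ft²·°F·h/BTU

U_eff = 0.847/24.75 + 0.153/5.464 = 0.034222 + 0.028001 = 0.062224
R_eff = 1/U_eff = 16.071 ft²·°F·h/BTU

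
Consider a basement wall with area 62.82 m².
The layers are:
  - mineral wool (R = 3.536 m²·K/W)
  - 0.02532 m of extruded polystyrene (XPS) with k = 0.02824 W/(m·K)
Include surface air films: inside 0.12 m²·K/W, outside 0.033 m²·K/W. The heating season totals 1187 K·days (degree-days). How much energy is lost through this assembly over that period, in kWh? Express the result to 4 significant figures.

0.02532/0.02824 = 0.8966
R_total = 0.12 + 3.536 + 0.8966 + 0.033 = 4.5856 m²·K/W
E = A × HDD × 24 / R / 1000 = 62.82 × 1187 × 24 / 4.5856 / 1000 = 390.27 kWh

390.3 kWh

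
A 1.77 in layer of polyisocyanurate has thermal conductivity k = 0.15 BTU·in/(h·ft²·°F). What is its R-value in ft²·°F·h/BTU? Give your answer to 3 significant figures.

11.8 ft²·°F·h/BTU

R = L/k = 1.77/0.15 = 11.8 ft²·°F·h/BTU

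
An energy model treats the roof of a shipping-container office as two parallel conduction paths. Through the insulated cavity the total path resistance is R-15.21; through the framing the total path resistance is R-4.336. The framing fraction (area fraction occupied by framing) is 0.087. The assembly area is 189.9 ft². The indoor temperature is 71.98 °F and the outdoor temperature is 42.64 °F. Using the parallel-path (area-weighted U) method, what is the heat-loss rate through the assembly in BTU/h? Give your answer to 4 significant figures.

446.2 BTU/h

U_eff = 0.913/15.21 + 0.087/4.336 = 0.060026 + 0.020065 = 0.080091
R_eff = 1/U_eff = 12.486 ft²·°F·h/BTU
Q = 189.9 × (71.98 − 42.64) / 12.486 = 446.24 BTU/h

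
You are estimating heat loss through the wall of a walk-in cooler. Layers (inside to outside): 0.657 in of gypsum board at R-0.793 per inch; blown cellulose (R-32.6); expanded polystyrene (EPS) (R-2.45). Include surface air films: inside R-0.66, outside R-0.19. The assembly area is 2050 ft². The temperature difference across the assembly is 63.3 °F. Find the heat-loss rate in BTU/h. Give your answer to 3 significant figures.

3560 BTU/h

0.657 × 0.793 = 0.521
R_total = 0.66 + 0.521 + 32.6 + 2.45 + 0.19 = 36.42 ft²·°F·h/BTU
Q = A·ΔT/R = 2050 × 63.3 / 36.42 = 3563 BTU/h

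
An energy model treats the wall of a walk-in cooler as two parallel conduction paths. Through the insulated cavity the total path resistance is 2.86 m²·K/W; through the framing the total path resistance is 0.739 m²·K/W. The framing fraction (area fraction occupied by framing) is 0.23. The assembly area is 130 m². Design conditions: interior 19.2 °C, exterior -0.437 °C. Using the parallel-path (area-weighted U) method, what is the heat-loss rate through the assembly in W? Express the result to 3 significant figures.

U_eff = 0.77/2.86 + 0.23/0.739 = 0.2692 + 0.3112 = 0.5805
R_eff = 1/U_eff = 1.723 m²·K/W
Q = 130 × (19.2 − (-0.437)) / 1.723 = 1482 W

1480 W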